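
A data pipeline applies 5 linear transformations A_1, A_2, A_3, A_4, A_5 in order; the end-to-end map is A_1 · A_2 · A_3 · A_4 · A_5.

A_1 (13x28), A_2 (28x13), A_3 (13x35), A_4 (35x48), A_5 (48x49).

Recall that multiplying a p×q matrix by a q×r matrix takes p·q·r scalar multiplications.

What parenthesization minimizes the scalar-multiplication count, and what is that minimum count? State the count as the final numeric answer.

Adjacent pairs: A_1A_2 = 13·28·13 = 4732; A_2A_3 = 28·13·35 = 12740; A_3A_4 = 13·35·48 = 21840; A_4A_5 = 35·48·49 = 82320.
Length 3: A_1..A_3: k=1: 0+12740+13·28·35=25480; k=2: 4732+0+13·13·35=10647 → min 10647 | A_2..A_4: k=2: 0+21840+28·13·48=39312; k=3: 12740+0+28·35·48=59780 → min 39312 | A_3..A_5: k=3: 0+82320+13·35·49=104615; k=4: 21840+0+13·48·49=52416 → min 52416.
Length 4: A_1..A_4: k=1: 0+39312+13·28·48=56784; k=2: 4732+21840+13·13·48=34684; k=3: 10647+0+13·35·48=32487 → min 32487 | A_2..A_5: k=2: 0+52416+28·13·49=70252; k=3: 12740+82320+28·35·49=143080; k=4: 39312+0+28·48·49=105168 → min 70252.
Length 5: A_1..A_5: k=1: 0+70252+13·28·49=88088; k=2: 4732+52416+13·13·49=65429; k=3: 10647+82320+13·35·49=115262; k=4: 32487+0+13·48·49=63063 → min 63063.
Optimal parenthesization: ((((A_1 · A_2) · A_3) · A_4) · A_5) with cost 63063.

63063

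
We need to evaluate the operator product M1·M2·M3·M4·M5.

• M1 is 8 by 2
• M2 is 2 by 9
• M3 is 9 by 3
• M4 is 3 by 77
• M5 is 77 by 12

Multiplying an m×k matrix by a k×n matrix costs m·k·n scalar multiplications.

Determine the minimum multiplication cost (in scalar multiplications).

Adjacent pairs: M1M2 = 8·2·9 = 144; M2M3 = 2·9·3 = 54; M3M4 = 9·3·77 = 2079; M4M5 = 3·77·12 = 2772.
Length 3: M1..M3: k=1: 0+54+8·2·3=102; k=2: 144+0+8·9·3=360 → min 102 | M2..M4: k=2: 0+2079+2·9·77=3465; k=3: 54+0+2·3·77=516 → min 516 | M3..M5: k=3: 0+2772+9·3·12=3096; k=4: 2079+0+9·77·12=10395 → min 3096.
Length 4: M1..M4: k=1: 0+516+8·2·77=1748; k=2: 144+2079+8·9·77=7767; k=3: 102+0+8·3·77=1950 → min 1748 | M2..M5: k=2: 0+3096+2·9·12=3312; k=3: 54+2772+2·3·12=2898; k=4: 516+0+2·77·12=2364 → min 2364.
Length 5: M1..M5: k=1: 0+2364+8·2·12=2556; k=2: 144+3096+8·9·12=4104; k=3: 102+2772+8·3·12=3162; k=4: 1748+0+8·77·12=9140 → min 2556.
Optimal order: (M1·(((M2·M3)·M4)·M5)) with cost 2556.

2556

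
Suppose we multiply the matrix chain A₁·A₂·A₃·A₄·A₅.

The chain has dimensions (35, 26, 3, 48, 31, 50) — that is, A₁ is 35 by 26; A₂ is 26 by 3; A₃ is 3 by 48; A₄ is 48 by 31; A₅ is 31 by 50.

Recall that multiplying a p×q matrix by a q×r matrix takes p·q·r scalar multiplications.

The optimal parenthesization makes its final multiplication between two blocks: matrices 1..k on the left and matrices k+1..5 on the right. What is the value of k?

Adjacent pairs: A₁A₂ = 35·26·3 = 2730; A₂A₃ = 26·3·48 = 3744; A₃A₄ = 3·48·31 = 4464; A₄A₅ = 48·31·50 = 74400.
Length 3: A₁..A₃: k=1: 0+3744+35·26·48=47424; k=2: 2730+0+35·3·48=7770 → min 7770 | A₂..A₄: k=2: 0+4464+26·3·31=6882; k=3: 3744+0+26·48·31=42432 → min 6882 | A₃..A₅: k=3: 0+74400+3·48·50=81600; k=4: 4464+0+3·31·50=9114 → min 9114.
Length 4: A₁..A₄: k=1: 0+6882+35·26·31=35092; k=2: 2730+4464+35·3·31=10449; k=3: 7770+0+35·48·31=59850 → min 10449 | A₂..A₅: k=2: 0+9114+26·3·50=13014; k=3: 3744+74400+26·48·50=140544; k=4: 6882+0+26·31·50=47182 → min 13014.
Top-level splits: k=1: (A₁..A₁)·(A₂..A₅) → 0+13014+35·26·50 = 58514; k=2: (A₁..A₂)·(A₃..A₅) → 2730+9114+35·3·50 = 17094; k=3: (A₁..A₃)·(A₄..A₅) → 7770+74400+35·48·50 = 166170; k=4: (A₁..A₄)·(A₅..A₅) → 10449+0+35·31·50 = 64699.
Best split is after A₂, i.e. k = 2.

2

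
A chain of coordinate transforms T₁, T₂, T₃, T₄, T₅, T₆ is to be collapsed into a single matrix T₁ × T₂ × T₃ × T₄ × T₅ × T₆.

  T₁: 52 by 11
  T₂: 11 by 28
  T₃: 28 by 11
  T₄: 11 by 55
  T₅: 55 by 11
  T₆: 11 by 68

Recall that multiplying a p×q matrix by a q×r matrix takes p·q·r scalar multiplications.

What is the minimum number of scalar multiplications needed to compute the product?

Adjacent pairs: T₁T₂ = 52·11·28 = 16016; T₂T₃ = 11·28·11 = 3388; T₃T₄ = 28·11·55 = 16940; T₄T₅ = 11·55·11 = 6655; T₅T₆ = 55·11·68 = 41140.
Length 3: T₁..T₃: k=1: 0+3388+52·11·11=9680; k=2: 16016+0+52·28·11=32032 → min 9680 | T₂..T₄: k=2: 0+16940+11·28·55=33880; k=3: 3388+0+11·11·55=10043 → min 10043 | T₃..T₅: k=3: 0+6655+28·11·11=10043; k=4: 16940+0+28·55·11=33880 → min 10043 | T₄..T₆: k=4: 0+41140+11·55·68=82280; k=5: 6655+0+11·11·68=14883 → min 14883.
Length 4: T₁..T₄: k=1: 0+10043+52·11·55=41503; k=2: 16016+16940+52·28·55=113036; k=3: 9680+0+52·11·55=41140 → min 41140 | T₂..T₅: k=2: 0+10043+11·28·11=13431; k=3: 3388+6655+11·11·11=11374; k=4: 10043+0+11·55·11=16698 → min 11374 | T₃..T₆: k=3: 0+14883+28·11·68=35827; k=4: 16940+41140+28·55·68=162800; k=5: 10043+0+28·11·68=30987 → min 30987.
Length 5: T₁..T₅: k=1: 0+11374+52·11·11=17666; k=2: 16016+10043+52·28·11=42075; k=3: 9680+6655+52·11·11=22627; k=4: 41140+0+52·55·11=72600 → min 17666 | T₂..T₆: k=2: 0+30987+11·28·68=51931; k=3: 3388+14883+11·11·68=26499; k=4: 10043+41140+11·55·68=92323; k=5: 11374+0+11·11·68=19602 → min 19602.
Length 6: T₁..T₆: k=1: 0+19602+52·11·68=58498; k=2: 16016+30987+52·28·68=146011; k=3: 9680+14883+52·11·68=63459; k=4: 41140+41140+52·55·68=276760; k=5: 17666+0+52·11·68=56562 → min 56562.
Optimal order: ((T₁ × ((T₂ × T₃) × (T₄ × T₅))) × T₆) with cost 56562.

56562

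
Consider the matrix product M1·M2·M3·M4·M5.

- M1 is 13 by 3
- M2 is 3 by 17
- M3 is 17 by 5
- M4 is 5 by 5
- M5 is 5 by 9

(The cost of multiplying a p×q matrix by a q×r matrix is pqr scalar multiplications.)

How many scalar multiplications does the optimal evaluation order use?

816

Adjacent pairs: M1M2 = 13·3·17 = 663; M2M3 = 3·17·5 = 255; M3M4 = 17·5·5 = 425; M4M5 = 5·5·9 = 225.
Length 3: M1..M3: k=1: 0+255+13·3·5=450; k=2: 663+0+13·17·5=1768 → min 450 | M2..M4: k=2: 0+425+3·17·5=680; k=3: 255+0+3·5·5=330 → min 330 | M3..M5: k=3: 0+225+17·5·9=990; k=4: 425+0+17·5·9=1190 → min 990.
Length 4: M1..M4: k=1: 0+330+13·3·5=525; k=2: 663+425+13·17·5=2193; k=3: 450+0+13·5·5=775 → min 525 | M2..M5: k=2: 0+990+3·17·9=1449; k=3: 255+225+3·5·9=615; k=4: 330+0+3·5·9=465 → min 465.
Length 5: M1..M5: k=1: 0+465+13·3·9=816; k=2: 663+990+13·17·9=3642; k=3: 450+225+13·5·9=1260; k=4: 525+0+13·5·9=1110 → min 816.
Optimal order: (M1·(((M2·M3)·M4)·M5)) with cost 816.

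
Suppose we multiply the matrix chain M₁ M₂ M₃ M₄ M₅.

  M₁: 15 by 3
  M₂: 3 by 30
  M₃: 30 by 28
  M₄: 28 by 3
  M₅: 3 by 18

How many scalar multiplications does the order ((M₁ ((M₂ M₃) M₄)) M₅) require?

(M₂ M₃): 3×30 by 30×28 → 3×28, cost 3·30·28 = 2520
((M₂ M₃) M₄): 3×28 by 28×3 → 3×3, cost 3·28·3 = 252; cumulative 2772
(M₁ ((M₂ M₃) M₄)): 15×3 by 3×3 → 15×3, cost 15·3·3 = 135; cumulative 2907
((M₁ ((M₂ M₃) M₄)) M₅): 15×3 by 3×18 → 15×18, cost 15·3·18 = 810; cumulative 3717
Total: 3717 scalar multiplications.

3717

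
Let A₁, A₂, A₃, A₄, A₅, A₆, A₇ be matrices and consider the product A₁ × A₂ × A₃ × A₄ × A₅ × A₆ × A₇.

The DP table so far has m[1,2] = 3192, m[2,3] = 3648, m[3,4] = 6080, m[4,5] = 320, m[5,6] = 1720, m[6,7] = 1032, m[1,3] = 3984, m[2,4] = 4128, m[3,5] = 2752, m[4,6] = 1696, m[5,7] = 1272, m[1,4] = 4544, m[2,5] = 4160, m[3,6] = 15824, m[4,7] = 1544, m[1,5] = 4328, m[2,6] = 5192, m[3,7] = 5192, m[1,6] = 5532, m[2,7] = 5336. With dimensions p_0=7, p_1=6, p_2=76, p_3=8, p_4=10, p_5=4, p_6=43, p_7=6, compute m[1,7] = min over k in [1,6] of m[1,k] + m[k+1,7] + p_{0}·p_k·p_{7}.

m[1,7] = min over k∈[1,6] of m[1,k]+m[k+1,7]+p_{0}·p_k·p_{7}.
k=1: 0 + 5336 + 7·6·6 = 5588; k=2: 3192 + 5192 + 7·76·6 = 11576; k=3: 3984 + 1544 + 7·8·6 = 5864; k=4: 4544 + 1272 + 7·10·6 = 6236; k=5: 4328 + 1032 + 7·4·6 = 5528; k=6: 5532 + 0 + 7·43·6 = 7338.
Minimum: 5528 at k=5.

5528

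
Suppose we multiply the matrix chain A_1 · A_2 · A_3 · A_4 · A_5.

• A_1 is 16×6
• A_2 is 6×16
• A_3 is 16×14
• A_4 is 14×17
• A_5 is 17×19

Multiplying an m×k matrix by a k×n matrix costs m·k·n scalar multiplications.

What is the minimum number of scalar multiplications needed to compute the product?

6534

Adjacent pairs: A_1A_2 = 16·6·16 = 1536; A_2A_3 = 6·16·14 = 1344; A_3A_4 = 16·14·17 = 3808; A_4A_5 = 14·17·19 = 4522.
Length 3: A_1..A_3: k=1: 0+1344+16·6·14=2688; k=2: 1536+0+16·16·14=5120 → min 2688 | A_2..A_4: k=2: 0+3808+6·16·17=5440; k=3: 1344+0+6·14·17=2772 → min 2772 | A_3..A_5: k=3: 0+4522+16·14·19=8778; k=4: 3808+0+16·17·19=8976 → min 8778.
Length 4: A_1..A_4: k=1: 0+2772+16·6·17=4404; k=2: 1536+3808+16·16·17=9696; k=3: 2688+0+16·14·17=6496 → min 4404 | A_2..A_5: k=2: 0+8778+6·16·19=10602; k=3: 1344+4522+6·14·19=7462; k=4: 2772+0+6·17·19=4710 → min 4710.
Length 5: A_1..A_5: k=1: 0+4710+16·6·19=6534; k=2: 1536+8778+16·16·19=15178; k=3: 2688+4522+16·14·19=11466; k=4: 4404+0+16·17·19=9572 → min 6534.
Optimal order: (A_1 · (((A_2 · A_3) · A_4) · A_5)) with cost 6534.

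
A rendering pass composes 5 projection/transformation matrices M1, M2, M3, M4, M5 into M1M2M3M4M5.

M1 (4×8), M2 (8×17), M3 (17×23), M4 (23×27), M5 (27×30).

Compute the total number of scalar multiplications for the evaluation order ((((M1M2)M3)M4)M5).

(M1M2): 4×8 by 8×17 → 4×17, cost 4·8·17 = 544
((M1M2)M3): 4×17 by 17×23 → 4×23, cost 4·17·23 = 1564; cumulative 2108
(((M1M2)M3)M4): 4×23 by 23×27 → 4×27, cost 4·23·27 = 2484; cumulative 4592
((((M1M2)M3)M4)M5): 4×27 by 27×30 → 4×30, cost 4·27·30 = 3240; cumulative 7832
Total: 7832 scalar multiplications.

7832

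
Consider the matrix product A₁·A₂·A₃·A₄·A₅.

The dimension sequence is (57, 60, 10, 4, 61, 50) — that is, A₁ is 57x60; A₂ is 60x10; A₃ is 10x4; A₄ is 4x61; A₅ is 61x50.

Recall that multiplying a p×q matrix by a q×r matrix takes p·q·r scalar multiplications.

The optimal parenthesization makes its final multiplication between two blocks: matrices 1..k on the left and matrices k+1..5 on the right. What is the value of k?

Adjacent pairs: A₁A₂ = 57·60·10 = 34200; A₂A₃ = 60·10·4 = 2400; A₃A₄ = 10·4·61 = 2440; A₄A₅ = 4·61·50 = 12200.
Length 3: A₁..A₃: k=1: 0+2400+57·60·4=16080; k=2: 34200+0+57·10·4=36480 → min 16080 | A₂..A₄: k=2: 0+2440+60·10·61=39040; k=3: 2400+0+60·4·61=17040 → min 17040 | A₃..A₅: k=3: 0+12200+10·4·50=14200; k=4: 2440+0+10·61·50=32940 → min 14200.
Length 4: A₁..A₄: k=1: 0+17040+57·60·61=225660; k=2: 34200+2440+57·10·61=71410; k=3: 16080+0+57·4·61=29988 → min 29988 | A₂..A₅: k=2: 0+14200+60·10·50=44200; k=3: 2400+12200+60·4·50=26600; k=4: 17040+0+60·61·50=200040 → min 26600.
Top-level splits: k=1: (A₁..A₁)·(A₂..A₅) → 0+26600+57·60·50 = 197600; k=2: (A₁..A₂)·(A₃..A₅) → 34200+14200+57·10·50 = 76900; k=3: (A₁..A₃)·(A₄..A₅) → 16080+12200+57·4·50 = 39680; k=4: (A₁..A₄)·(A₅..A₅) → 29988+0+57·61·50 = 203838.
Best split is after A₃, i.e. k = 3.

3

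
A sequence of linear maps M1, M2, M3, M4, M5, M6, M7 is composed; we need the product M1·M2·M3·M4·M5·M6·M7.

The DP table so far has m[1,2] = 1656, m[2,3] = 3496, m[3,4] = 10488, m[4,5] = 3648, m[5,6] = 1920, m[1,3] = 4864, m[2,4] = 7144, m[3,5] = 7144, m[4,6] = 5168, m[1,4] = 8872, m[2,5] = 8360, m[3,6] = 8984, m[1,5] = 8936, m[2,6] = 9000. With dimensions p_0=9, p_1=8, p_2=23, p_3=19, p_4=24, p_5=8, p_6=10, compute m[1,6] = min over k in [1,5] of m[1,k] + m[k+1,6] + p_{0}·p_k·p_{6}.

m[1,6] = min over k∈[1,5] of m[1,k]+m[k+1,6]+p_{0}·p_k·p_{6}.
k=1: 0 + 9000 + 9·8·10 = 9720; k=2: 1656 + 8984 + 9·23·10 = 12710; k=3: 4864 + 5168 + 9·19·10 = 11742; k=4: 8872 + 1920 + 9·24·10 = 12952; k=5: 8936 + 0 + 9·8·10 = 9656.
Minimum: 9656 at k=5.

9656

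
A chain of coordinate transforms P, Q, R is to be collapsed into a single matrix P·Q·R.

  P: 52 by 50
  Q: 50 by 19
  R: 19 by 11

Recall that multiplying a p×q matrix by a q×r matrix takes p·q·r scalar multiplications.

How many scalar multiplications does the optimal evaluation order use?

39050

Order (P·(Q·R)): (Q·R): 50×19 by 19×11 → 50×11, cost 50·19·11 = 10450; (P·(Q·R)): 52×50 by 50×11 → 52×11, cost 52·50·11 = 28600; cumulative 39050. Total 39050.
Order ((P·Q)·R): (P·Q): 52×50 by 50×19 → 52×19, cost 52·50·19 = 49400; ((P·Q)·R): 52×19 by 19×11 → 52×11, cost 52·19·11 = 10868; cumulative 60268. Total 60268.
Minimum: 39050.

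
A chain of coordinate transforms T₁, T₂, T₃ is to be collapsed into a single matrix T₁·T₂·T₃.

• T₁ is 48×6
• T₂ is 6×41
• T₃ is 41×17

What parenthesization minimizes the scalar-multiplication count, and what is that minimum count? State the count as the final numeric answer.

9078

(T₁·(T₂·T₃)): cost 9078.
((T₁·T₂)·T₃): cost 45264.
Optimal: (T₁·(T₂·T₃)) with cost 9078.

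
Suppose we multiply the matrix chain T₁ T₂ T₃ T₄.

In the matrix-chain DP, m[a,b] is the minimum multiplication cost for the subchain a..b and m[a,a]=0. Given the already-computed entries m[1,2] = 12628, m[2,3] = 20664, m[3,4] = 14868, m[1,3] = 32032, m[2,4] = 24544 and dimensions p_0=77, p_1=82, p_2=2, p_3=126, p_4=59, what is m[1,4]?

m[1,4] = min over k∈[1,3] of m[1,k]+m[k+1,4]+p_{0}·p_k·p_{4}.
k=1: 0 + 24544 + 77·82·59 = 397070; k=2: 12628 + 14868 + 77·2·59 = 36582; k=3: 32032 + 0 + 77·126·59 = 604450.
Minimum: 36582 at k=2.

36582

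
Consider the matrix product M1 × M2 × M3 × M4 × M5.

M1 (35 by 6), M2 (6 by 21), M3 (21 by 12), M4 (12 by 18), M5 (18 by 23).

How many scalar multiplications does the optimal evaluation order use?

10122

Adjacent pairs: M1M2 = 35·6·21 = 4410; M2M3 = 6·21·12 = 1512; M3M4 = 21·12·18 = 4536; M4M5 = 12·18·23 = 4968.
Length 3: M1..M3: k=1: 0+1512+35·6·12=4032; k=2: 4410+0+35·21·12=13230 → min 4032 | M2..M4: k=2: 0+4536+6·21·18=6804; k=3: 1512+0+6·12·18=2808 → min 2808 | M3..M5: k=3: 0+4968+21·12·23=10764; k=4: 4536+0+21·18·23=13230 → min 10764.
Length 4: M1..M4: k=1: 0+2808+35·6·18=6588; k=2: 4410+4536+35·21·18=22176; k=3: 4032+0+35·12·18=11592 → min 6588 | M2..M5: k=2: 0+10764+6·21·23=13662; k=3: 1512+4968+6·12·23=8136; k=4: 2808+0+6·18·23=5292 → min 5292.
Length 5: M1..M5: k=1: 0+5292+35·6·23=10122; k=2: 4410+10764+35·21·23=32079; k=3: 4032+4968+35·12·23=18660; k=4: 6588+0+35·18·23=21078 → min 10122.
Optimal order: (M1 × (((M2 × M3) × M4) × M5)) with cost 10122.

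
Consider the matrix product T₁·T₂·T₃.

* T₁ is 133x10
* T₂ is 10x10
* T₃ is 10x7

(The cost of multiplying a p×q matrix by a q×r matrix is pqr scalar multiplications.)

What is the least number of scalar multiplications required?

10010

Order (T₁·(T₂·T₃)): (T₂·T₃): 10×10 by 10×7 → 10×7, cost 10·10·7 = 700; (T₁·(T₂·T₃)): 133×10 by 10×7 → 133×7, cost 133·10·7 = 9310; cumulative 10010. Total 10010.
Order ((T₁·T₂)·T₃): (T₁·T₂): 133×10 by 10×10 → 133×10, cost 133·10·10 = 13300; ((T₁·T₂)·T₃): 133×10 by 10×7 → 133×7, cost 133·10·7 = 9310; cumulative 22610. Total 22610.
Minimum: 10010.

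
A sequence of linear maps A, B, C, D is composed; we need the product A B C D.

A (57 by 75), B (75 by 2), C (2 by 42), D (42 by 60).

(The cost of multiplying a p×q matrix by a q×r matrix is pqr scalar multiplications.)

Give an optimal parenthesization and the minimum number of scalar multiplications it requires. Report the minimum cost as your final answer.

20430

Adjacent pairs: AB = 57·75·2 = 8550; BC = 75·2·42 = 6300; CD = 2·42·60 = 5040.
Length 3: A..C: k=1: 0+6300+57·75·42=185850; k=2: 8550+0+57·2·42=13338 → min 13338 | B..D: k=2: 0+5040+75·2·60=14040; k=3: 6300+0+75·42·60=195300 → min 14040.
Length 4: A..D: k=1: 0+14040+57·75·60=270540; k=2: 8550+5040+57·2·60=20430; k=3: 13338+0+57·42·60=156978 → min 20430.
Optimal parenthesization: ((A B) (C D)) with cost 20430.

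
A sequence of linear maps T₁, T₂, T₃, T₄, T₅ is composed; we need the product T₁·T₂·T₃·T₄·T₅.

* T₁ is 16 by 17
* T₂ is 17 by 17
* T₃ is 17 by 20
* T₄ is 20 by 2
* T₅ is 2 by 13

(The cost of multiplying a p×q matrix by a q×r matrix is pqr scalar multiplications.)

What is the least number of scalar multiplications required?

2218

Adjacent pairs: T₁T₂ = 16·17·17 = 4624; T₂T₃ = 17·17·20 = 5780; T₃T₄ = 17·20·2 = 680; T₄T₅ = 20·2·13 = 520.
Length 3: T₁..T₃: k=1: 0+5780+16·17·20=11220; k=2: 4624+0+16·17·20=10064 → min 10064 | T₂..T₄: k=2: 0+680+17·17·2=1258; k=3: 5780+0+17·20·2=6460 → min 1258 | T₃..T₅: k=3: 0+520+17·20·13=4940; k=4: 680+0+17·2·13=1122 → min 1122.
Length 4: T₁..T₄: k=1: 0+1258+16·17·2=1802; k=2: 4624+680+16·17·2=5848; k=3: 10064+0+16·20·2=10704 → min 1802 | T₂..T₅: k=2: 0+1122+17·17·13=4879; k=3: 5780+520+17·20·13=10720; k=4: 1258+0+17·2·13=1700 → min 1700.
Length 5: T₁..T₅: k=1: 0+1700+16·17·13=5236; k=2: 4624+1122+16·17·13=9282; k=3: 10064+520+16·20·13=14744; k=4: 1802+0+16·2·13=2218 → min 2218.
Optimal order: ((T₁·(T₂·(T₃·T₄)))·T₅) with cost 2218.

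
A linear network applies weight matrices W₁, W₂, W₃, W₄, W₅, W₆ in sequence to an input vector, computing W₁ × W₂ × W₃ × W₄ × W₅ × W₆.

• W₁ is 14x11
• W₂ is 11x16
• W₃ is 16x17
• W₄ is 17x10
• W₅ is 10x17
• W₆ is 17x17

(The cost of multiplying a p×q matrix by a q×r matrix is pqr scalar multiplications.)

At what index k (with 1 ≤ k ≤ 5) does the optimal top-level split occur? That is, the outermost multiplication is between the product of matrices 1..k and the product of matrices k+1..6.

Adjacent pairs: W₁W₂ = 14·11·16 = 2464; W₂W₃ = 11·16·17 = 2992; W₃W₄ = 16·17·10 = 2720; W₄W₅ = 17·10·17 = 2890; W₅W₆ = 10·17·17 = 2890.
Length 3: W₁..W₃: k=1: 0+2992+14·11·17=5610; k=2: 2464+0+14·16·17=6272 → min 5610 | W₂..W₄: k=2: 0+2720+11·16·10=4480; k=3: 2992+0+11·17·10=4862 → min 4480 | W₃..W₅: k=3: 0+2890+16·17·17=7514; k=4: 2720+0+16·10·17=5440 → min 5440 | W₄..W₆: k=4: 0+2890+17·10·17=5780; k=5: 2890+0+17·17·17=7803 → min 5780.
Length 4: W₁..W₄: k=1: 0+4480+14·11·10=6020; k=2: 2464+2720+14·16·10=7424; k=3: 5610+0+14·17·10=7990 → min 6020 | W₂..W₅: k=2: 0+5440+11·16·17=8432; k=3: 2992+2890+11·17·17=9061; k=4: 4480+0+11·10·17=6350 → min 6350 | W₃..W₆: k=3: 0+5780+16·17·17=10404; k=4: 2720+2890+16·10·17=8330; k=5: 5440+0+16·17·17=10064 → min 8330.
Length 5: W₁..W₅: k=1: 0+6350+14·11·17=8968; k=2: 2464+5440+14·16·17=11712; k=3: 5610+2890+14·17·17=12546; k=4: 6020+0+14·10·17=8400 → min 8400 | W₂..W₆: k=2: 0+8330+11·16·17=11322; k=3: 2992+5780+11·17·17=11951; k=4: 4480+2890+11·10·17=9240; k=5: 6350+0+11·17·17=9529 → min 9240.
Top-level splits: k=1: (W₁..W₁)·(W₂..W₆) → 0+9240+14·11·17 = 11858; k=2: (W₁..W₂)·(W₃..W₆) → 2464+8330+14·16·17 = 14602; k=3: (W₁..W₃)·(W₄..W₆) → 5610+5780+14·17·17 = 15436; k=4: (W₁..W₄)·(W₅..W₆) → 6020+2890+14·10·17 = 11290; k=5: (W₁..W₅)·(W₆..W₆) → 8400+0+14·17·17 = 12446.
Best split is after W₄, i.e. k = 4.

4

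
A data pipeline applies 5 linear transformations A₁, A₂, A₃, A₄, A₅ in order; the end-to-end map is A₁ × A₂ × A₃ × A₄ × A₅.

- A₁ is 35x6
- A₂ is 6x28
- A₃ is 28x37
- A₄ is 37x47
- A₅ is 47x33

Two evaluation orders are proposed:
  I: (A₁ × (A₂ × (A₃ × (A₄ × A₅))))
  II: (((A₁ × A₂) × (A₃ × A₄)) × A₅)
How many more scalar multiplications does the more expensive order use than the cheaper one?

Order I = (A₁ × (A₂ × (A₃ × (A₄ × A₅)))): (A₄ × A₅): 37×47 by 47×33 → 37×33, cost 37·47·33 = 57387; (A₃ × (A₄ × A₅)): 28×37 by 37×33 → 28×33, cost 28·37·33 = 34188; cumulative 91575; (A₂ × (A₃ × (A₄ × A₅))): 6×28 by 28×33 → 6×33, cost 6·28·33 = 5544; cumulative 97119; (A₁ × (A₂ × (A₃ × (A₄ × A₅)))): 35×6 by 6×33 → 35×33, cost 35·6·33 = 6930; cumulative 104049. Total 104049.
Order II = (((A₁ × A₂) × (A₃ × A₄)) × A₅): (A₁ × A₂): 35×6 by 6×28 → 35×28, cost 35·6·28 = 5880; (A₃ × A₄): 28×37 by 37×47 → 28×47, cost 28·37·47 = 48692; ((A₁ × A₂) × (A₃ × A₄)): 35×28 by 28×47 → 35×47, cost 35·28·47 = 46060; cumulative 100632; (((A₁ × A₂) × (A₃ × A₄)) × A₅): 35×47 by 47×33 → 35×33, cost 35·47·33 = 54285; cumulative 154917. Total 154917.
Difference: |104049 − 154917| = 50868.

50868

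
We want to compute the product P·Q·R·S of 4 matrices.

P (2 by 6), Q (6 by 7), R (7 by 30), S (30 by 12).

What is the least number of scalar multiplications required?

1224

Adjacent pairs: PQ = 2·6·7 = 84; QR = 6·7·30 = 1260; RS = 7·30·12 = 2520.
Length 3: P..R: k=1: 0+1260+2·6·30=1620; k=2: 84+0+2·7·30=504 → min 504 | Q..S: k=2: 0+2520+6·7·12=3024; k=3: 1260+0+6·30·12=3420 → min 3024.
Length 4: P..S: k=1: 0+3024+2·6·12=3168; k=2: 84+2520+2·7·12=2772; k=3: 504+0+2·30·12=1224 → min 1224.
Optimal order: (((P·Q)·R)·S) with cost 1224.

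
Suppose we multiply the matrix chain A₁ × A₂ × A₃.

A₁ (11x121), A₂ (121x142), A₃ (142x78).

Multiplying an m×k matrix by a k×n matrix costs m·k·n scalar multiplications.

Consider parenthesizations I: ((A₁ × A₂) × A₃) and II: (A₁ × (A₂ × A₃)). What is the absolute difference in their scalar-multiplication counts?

1133176

Order I = ((A₁ × A₂) × A₃): (A₁ × A₂): 11×121 by 121×142 → 11×142, cost 11·121·142 = 189002; ((A₁ × A₂) × A₃): 11×142 by 142×78 → 11×78, cost 11·142·78 = 121836; cumulative 310838. Total 310838.
Order II = (A₁ × (A₂ × A₃)): (A₂ × A₃): 121×142 by 142×78 → 121×78, cost 121·142·78 = 1340196; (A₁ × (A₂ × A₃)): 11×121 by 121×78 → 11×78, cost 11·121·78 = 103818; cumulative 1444014. Total 1444014.
Difference: |310838 − 1444014| = 1133176.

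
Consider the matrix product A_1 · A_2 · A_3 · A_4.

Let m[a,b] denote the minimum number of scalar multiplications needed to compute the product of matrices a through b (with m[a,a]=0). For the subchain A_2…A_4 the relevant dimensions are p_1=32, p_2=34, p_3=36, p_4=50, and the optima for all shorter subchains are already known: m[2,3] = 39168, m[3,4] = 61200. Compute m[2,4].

96768

m[2,4] = min over k∈[2,3] of m[2,k]+m[k+1,4]+p_{1}·p_k·p_{4}.
k=2: 0 + 61200 + 32·34·50 = 115600; k=3: 39168 + 0 + 32·36·50 = 96768.
Minimum: 96768 at k=3.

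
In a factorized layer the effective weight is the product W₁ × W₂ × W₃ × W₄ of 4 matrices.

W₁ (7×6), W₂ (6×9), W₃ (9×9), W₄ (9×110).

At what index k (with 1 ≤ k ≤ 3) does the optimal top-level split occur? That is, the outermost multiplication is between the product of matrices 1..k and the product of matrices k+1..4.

3

Adjacent pairs: W₁W₂ = 7·6·9 = 378; W₂W₃ = 6·9·9 = 486; W₃W₄ = 9·9·110 = 8910.
Length 3: W₁..W₃: k=1: 0+486+7·6·9=864; k=2: 378+0+7·9·9=945 → min 864 | W₂..W₄: k=2: 0+8910+6·9·110=14850; k=3: 486+0+6·9·110=6426 → min 6426.
Top-level splits: k=1: (W₁..W₁)·(W₂..W₄) → 0+6426+7·6·110 = 11046; k=2: (W₁..W₂)·(W₃..W₄) → 378+8910+7·9·110 = 16218; k=3: (W₁..W₃)·(W₄..W₄) → 864+0+7·9·110 = 7794.
Best split is after W₃, i.e. k = 3.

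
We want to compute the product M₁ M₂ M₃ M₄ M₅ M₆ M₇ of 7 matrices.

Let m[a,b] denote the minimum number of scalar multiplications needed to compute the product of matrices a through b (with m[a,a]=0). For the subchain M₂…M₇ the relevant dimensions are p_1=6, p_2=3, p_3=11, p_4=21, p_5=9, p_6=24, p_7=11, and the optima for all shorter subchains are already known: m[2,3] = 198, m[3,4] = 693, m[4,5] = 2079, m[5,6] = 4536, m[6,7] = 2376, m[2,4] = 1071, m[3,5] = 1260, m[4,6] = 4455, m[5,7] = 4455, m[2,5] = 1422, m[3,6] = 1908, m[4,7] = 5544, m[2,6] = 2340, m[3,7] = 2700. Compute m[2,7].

m[2,7] = min over k∈[2,6] of m[2,k]+m[k+1,7]+p_{1}·p_k·p_{7}.
k=2: 0 + 2700 + 6·3·11 = 2898; k=3: 198 + 5544 + 6·11·11 = 6468; k=4: 1071 + 4455 + 6·21·11 = 6912; k=5: 1422 + 2376 + 6·9·11 = 4392; k=6: 2340 + 0 + 6·24·11 = 3924.
Minimum: 2898 at k=2.

2898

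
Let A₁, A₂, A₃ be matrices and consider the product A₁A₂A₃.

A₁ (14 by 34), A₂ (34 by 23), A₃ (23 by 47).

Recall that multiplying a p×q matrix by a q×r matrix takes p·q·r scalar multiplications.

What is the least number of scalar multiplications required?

26082

Order (A₁(A₂A₃)): (A₂A₃): 34×23 by 23×47 → 34×47, cost 34·23·47 = 36754; (A₁(A₂A₃)): 14×34 by 34×47 → 14×47, cost 14·34·47 = 22372; cumulative 59126. Total 59126.
Order ((A₁A₂)A₃): (A₁A₂): 14×34 by 34×23 → 14×23, cost 14·34·23 = 10948; ((A₁A₂)A₃): 14×23 by 23×47 → 14×47, cost 14·23·47 = 15134; cumulative 26082. Total 26082.
Minimum: 26082.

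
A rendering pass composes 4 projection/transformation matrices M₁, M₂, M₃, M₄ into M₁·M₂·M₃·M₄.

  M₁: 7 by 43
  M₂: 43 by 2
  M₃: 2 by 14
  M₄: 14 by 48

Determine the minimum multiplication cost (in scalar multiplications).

2618

Adjacent pairs: M₁M₂ = 7·43·2 = 602; M₂M₃ = 43·2·14 = 1204; M₃M₄ = 2·14·48 = 1344.
Length 3: M₁..M₃: k=1: 0+1204+7·43·14=5418; k=2: 602+0+7·2·14=798 → min 798 | M₂..M₄: k=2: 0+1344+43·2·48=5472; k=3: 1204+0+43·14·48=30100 → min 5472.
Length 4: M₁..M₄: k=1: 0+5472+7·43·48=19920; k=2: 602+1344+7·2·48=2618; k=3: 798+0+7·14·48=5502 → min 2618.
Optimal order: ((M₁·M₂)·(M₃·M₄)) with cost 2618.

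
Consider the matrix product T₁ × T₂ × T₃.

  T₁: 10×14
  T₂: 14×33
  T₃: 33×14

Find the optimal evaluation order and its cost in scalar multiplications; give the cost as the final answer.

(T₁ × (T₂ × T₃)): cost 8428.
((T₁ × T₂) × T₃): cost 9240.
Optimal: (T₁ × (T₂ × T₃)) with cost 8428.

8428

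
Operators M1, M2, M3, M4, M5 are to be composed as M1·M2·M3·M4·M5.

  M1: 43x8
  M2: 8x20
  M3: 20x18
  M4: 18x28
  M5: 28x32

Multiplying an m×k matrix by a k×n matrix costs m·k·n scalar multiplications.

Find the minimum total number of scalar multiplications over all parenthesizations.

Adjacent pairs: M1M2 = 43·8·20 = 6880; M2M3 = 8·20·18 = 2880; M3M4 = 20·18·28 = 10080; M4M5 = 18·28·32 = 16128.
Length 3: M1..M3: k=1: 0+2880+43·8·18=9072; k=2: 6880+0+43·20·18=22360 → min 9072 | M2..M4: k=2: 0+10080+8·20·28=14560; k=3: 2880+0+8·18·28=6912 → min 6912 | M3..M5: k=3: 0+16128+20·18·32=27648; k=4: 10080+0+20·28·32=28000 → min 27648.
Length 4: M1..M4: k=1: 0+6912+43·8·28=16544; k=2: 6880+10080+43·20·28=41040; k=3: 9072+0+43·18·28=30744 → min 16544 | M2..M5: k=2: 0+27648+8·20·32=32768; k=3: 2880+16128+8·18·32=23616; k=4: 6912+0+8·28·32=14080 → min 14080.
Length 5: M1..M5: k=1: 0+14080+43·8·32=25088; k=2: 6880+27648+43·20·32=62048; k=3: 9072+16128+43·18·32=49968; k=4: 16544+0+43·28·32=55072 → min 25088.
Optimal order: (M1·(((M2·M3)·M4)·M5)) with cost 25088.

25088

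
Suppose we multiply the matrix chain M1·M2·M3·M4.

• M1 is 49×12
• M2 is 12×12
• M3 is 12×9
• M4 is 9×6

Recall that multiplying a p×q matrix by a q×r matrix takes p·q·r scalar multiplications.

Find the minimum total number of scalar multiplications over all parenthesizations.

Adjacent pairs: M1M2 = 49·12·12 = 7056; M2M3 = 12·12·9 = 1296; M3M4 = 12·9·6 = 648.
Length 3: M1..M3: k=1: 0+1296+49·12·9=6588; k=2: 7056+0+49·12·9=12348 → min 6588 | M2..M4: k=2: 0+648+12·12·6=1512; k=3: 1296+0+12·9·6=1944 → min 1512.
Length 4: M1..M4: k=1: 0+1512+49·12·6=5040; k=2: 7056+648+49·12·6=11232; k=3: 6588+0+49·9·6=9234 → min 5040.
Optimal order: (M1·(M2·(M3·M4))) with cost 5040.

5040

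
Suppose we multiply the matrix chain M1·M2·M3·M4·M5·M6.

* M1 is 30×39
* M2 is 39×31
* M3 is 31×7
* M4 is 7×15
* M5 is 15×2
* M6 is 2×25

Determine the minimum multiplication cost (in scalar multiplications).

Adjacent pairs: M1M2 = 30·39·31 = 36270; M2M3 = 39·31·7 = 8463; M3M4 = 31·7·15 = 3255; M4M5 = 7·15·2 = 210; M5M6 = 15·2·25 = 750.
Length 3: M1..M3: k=1: 0+8463+30·39·7=16653; k=2: 36270+0+30·31·7=42780 → min 16653 | M2..M4: k=2: 0+3255+39·31·15=21390; k=3: 8463+0+39·7·15=12558 → min 12558 | M3..M5: k=3: 0+210+31·7·2=644; k=4: 3255+0+31·15·2=4185 → min 644 | M4..M6: k=4: 0+750+7·15·25=3375; k=5: 210+0+7·2·25=560 → min 560.
Length 4: M1..M4: k=1: 0+12558+30·39·15=30108; k=2: 36270+3255+30·31·15=53475; k=3: 16653+0+30·7·15=19803 → min 19803 | M2..M5: k=2: 0+644+39·31·2=3062; k=3: 8463+210+39·7·2=9219; k=4: 12558+0+39·15·2=13728 → min 3062 | M3..M6: k=3: 0+560+31·7·25=5985; k=4: 3255+750+31·15·25=15630; k=5: 644+0+31·2·25=2194 → min 2194.
Length 5: M1..M5: k=1: 0+3062+30·39·2=5402; k=2: 36270+644+30·31·2=38774; k=3: 16653+210+30·7·2=17283; k=4: 19803+0+30·15·2=20703 → min 5402 | M2..M6: k=2: 0+2194+39·31·25=32419; k=3: 8463+560+39·7·25=15848; k=4: 12558+750+39·15·25=27933; k=5: 3062+0+39·2·25=5012 → min 5012.
Length 6: M1..M6: k=1: 0+5012+30·39·25=34262; k=2: 36270+2194+30·31·25=61714; k=3: 16653+560+30·7·25=22463; k=4: 19803+750+30·15·25=31803; k=5: 5402+0+30·2·25=6902 → min 6902.
Optimal order: ((M1·(M2·(M3·(M4·M5))))·M6) with cost 6902.

6902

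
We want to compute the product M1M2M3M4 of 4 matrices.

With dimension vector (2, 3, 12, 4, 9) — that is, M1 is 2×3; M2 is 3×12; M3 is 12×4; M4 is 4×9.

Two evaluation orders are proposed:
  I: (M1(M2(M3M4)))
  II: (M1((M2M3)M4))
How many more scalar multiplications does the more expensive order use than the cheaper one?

504

Order I = (M1(M2(M3M4))): (M3M4): 12×4 by 4×9 → 12×9, cost 12·4·9 = 432; (M2(M3M4)): 3×12 by 12×9 → 3×9, cost 3·12·9 = 324; cumulative 756; (M1(M2(M3M4))): 2×3 by 3×9 → 2×9, cost 2·3·9 = 54; cumulative 810. Total 810.
Order II = (M1((M2M3)M4)): (M2M3): 3×12 by 12×4 → 3×4, cost 3·12·4 = 144; ((M2M3)M4): 3×4 by 4×9 → 3×9, cost 3·4·9 = 108; cumulative 252; (M1((M2M3)M4)): 2×3 by 3×9 → 2×9, cost 2·3·9 = 54; cumulative 306. Total 306.
Difference: |810 − 306| = 504.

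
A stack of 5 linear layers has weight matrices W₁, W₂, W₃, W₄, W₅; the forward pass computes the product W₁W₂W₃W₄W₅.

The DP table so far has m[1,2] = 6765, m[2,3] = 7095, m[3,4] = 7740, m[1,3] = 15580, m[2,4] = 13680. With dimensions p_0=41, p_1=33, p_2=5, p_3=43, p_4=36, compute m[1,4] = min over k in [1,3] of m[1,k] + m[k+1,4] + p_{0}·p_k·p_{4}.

m[1,4] = min over k∈[1,3] of m[1,k]+m[k+1,4]+p_{0}·p_k·p_{4}.
k=1: 0 + 13680 + 41·33·36 = 62388; k=2: 6765 + 7740 + 41·5·36 = 21885; k=3: 15580 + 0 + 41·43·36 = 79048.
Minimum: 21885 at k=2.

21885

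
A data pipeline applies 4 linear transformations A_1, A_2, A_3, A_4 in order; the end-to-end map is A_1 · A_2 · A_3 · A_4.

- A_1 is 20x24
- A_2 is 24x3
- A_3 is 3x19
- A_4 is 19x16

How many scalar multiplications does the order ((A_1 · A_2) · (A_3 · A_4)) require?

3312

(A_1 · A_2): 20×24 by 24×3 → 20×3, cost 20·24·3 = 1440
(A_3 · A_4): 3×19 by 19×16 → 3×16, cost 3·19·16 = 912
((A_1 · A_2) · (A_3 · A_4)): 20×3 by 3×16 → 20×16, cost 20·3·16 = 960; cumulative 3312
Total: 3312 scalar multiplications.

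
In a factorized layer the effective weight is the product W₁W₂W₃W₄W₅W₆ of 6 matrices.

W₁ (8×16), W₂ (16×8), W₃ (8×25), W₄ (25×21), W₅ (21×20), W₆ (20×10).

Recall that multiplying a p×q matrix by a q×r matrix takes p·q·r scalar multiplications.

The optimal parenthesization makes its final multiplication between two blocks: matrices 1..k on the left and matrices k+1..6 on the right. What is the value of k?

2

Adjacent pairs: W₁W₂ = 8·16·8 = 1024; W₂W₃ = 16·8·25 = 3200; W₃W₄ = 8·25·21 = 4200; W₄W₅ = 25·21·20 = 10500; W₅W₆ = 21·20·10 = 4200.
Length 3: W₁..W₃: k=1: 0+3200+8·16·25=6400; k=2: 1024+0+8·8·25=2624 → min 2624 | W₂..W₄: k=2: 0+4200+16·8·21=6888; k=3: 3200+0+16·25·21=11600 → min 6888 | W₃..W₅: k=3: 0+10500+8·25·20=14500; k=4: 4200+0+8·21·20=7560 → min 7560 | W₄..W₆: k=4: 0+4200+25·21·10=9450; k=5: 10500+0+25·20·10=15500 → min 9450.
Length 4: W₁..W₄: k=1: 0+6888+8·16·21=9576; k=2: 1024+4200+8·8·21=6568; k=3: 2624+0+8·25·21=6824 → min 6568 | W₂..W₅: k=2: 0+7560+16·8·20=10120; k=3: 3200+10500+16·25·20=21700; k=4: 6888+0+16·21·20=13608 → min 10120 | W₃..W₆: k=3: 0+9450+8·25·10=11450; k=4: 4200+4200+8·21·10=10080; k=5: 7560+0+8·20·10=9160 → min 9160.
Length 5: W₁..W₅: k=1: 0+10120+8·16·20=12680; k=2: 1024+7560+8·8·20=9864; k=3: 2624+10500+8·25·20=17124; k=4: 6568+0+8·21·20=9928 → min 9864 | W₂..W₆: k=2: 0+9160+16·8·10=10440; k=3: 3200+9450+16·25·10=16650; k=4: 6888+4200+16·21·10=14448; k=5: 10120+0+16·20·10=13320 → min 10440.
Top-level splits: k=1: (W₁..W₁)·(W₂..W₆) → 0+10440+8·16·10 = 11720; k=2: (W₁..W₂)·(W₃..W₆) → 1024+9160+8·8·10 = 10824; k=3: (W₁..W₃)·(W₄..W₆) → 2624+9450+8·25·10 = 14074; k=4: (W₁..W₄)·(W₅..W₆) → 6568+4200+8·21·10 = 12448; k=5: (W₁..W₅)·(W₆..W₆) → 9864+0+8·20·10 = 11464.
Best split is after W₂, i.e. k = 2.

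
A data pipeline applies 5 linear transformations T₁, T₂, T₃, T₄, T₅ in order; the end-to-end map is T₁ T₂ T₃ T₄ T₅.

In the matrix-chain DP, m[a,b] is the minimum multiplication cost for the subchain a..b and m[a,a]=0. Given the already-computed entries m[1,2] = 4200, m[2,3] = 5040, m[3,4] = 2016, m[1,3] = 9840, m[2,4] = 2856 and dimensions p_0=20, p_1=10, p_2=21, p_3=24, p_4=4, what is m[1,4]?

m[1,4] = min over k∈[1,3] of m[1,k]+m[k+1,4]+p_{0}·p_k·p_{4}.
k=1: 0 + 2856 + 20·10·4 = 3656; k=2: 4200 + 2016 + 20·21·4 = 7896; k=3: 9840 + 0 + 20·24·4 = 11760.
Minimum: 3656 at k=1.

3656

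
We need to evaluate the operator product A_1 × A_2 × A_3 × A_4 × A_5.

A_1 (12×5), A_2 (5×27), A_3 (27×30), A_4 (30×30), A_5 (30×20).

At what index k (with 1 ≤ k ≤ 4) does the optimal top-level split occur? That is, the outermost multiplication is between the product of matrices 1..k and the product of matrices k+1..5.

Adjacent pairs: A_1A_2 = 12·5·27 = 1620; A_2A_3 = 5·27·30 = 4050; A_3A_4 = 27·30·30 = 24300; A_4A_5 = 30·30·20 = 18000.
Length 3: A_1..A_3: k=1: 0+4050+12·5·30=5850; k=2: 1620+0+12·27·30=11340 → min 5850 | A_2..A_4: k=2: 0+24300+5·27·30=28350; k=3: 4050+0+5·30·30=8550 → min 8550 | A_3..A_5: k=3: 0+18000+27·30·20=34200; k=4: 24300+0+27·30·20=40500 → min 34200.
Length 4: A_1..A_4: k=1: 0+8550+12·5·30=10350; k=2: 1620+24300+12·27·30=35640; k=3: 5850+0+12·30·30=16650 → min 10350 | A_2..A_5: k=2: 0+34200+5·27·20=36900; k=3: 4050+18000+5·30·20=25050; k=4: 8550+0+5·30·20=11550 → min 11550.
Top-level splits: k=1: (A_1..A_1)·(A_2..A_5) → 0+11550+12·5·20 = 12750; k=2: (A_1..A_2)·(A_3..A_5) → 1620+34200+12·27·20 = 42300; k=3: (A_1..A_3)·(A_4..A_5) → 5850+18000+12·30·20 = 31050; k=4: (A_1..A_4)·(A_5..A_5) → 10350+0+12·30·20 = 17550.
Best split is after A_1, i.e. k = 1.

1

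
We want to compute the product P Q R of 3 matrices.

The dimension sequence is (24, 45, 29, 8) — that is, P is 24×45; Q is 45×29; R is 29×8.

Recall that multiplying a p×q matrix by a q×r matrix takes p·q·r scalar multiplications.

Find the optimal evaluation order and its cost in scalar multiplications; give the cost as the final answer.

(P (Q R)): cost 19080.
((P Q) R): cost 36888.
Optimal: (P (Q R)) with cost 19080.

19080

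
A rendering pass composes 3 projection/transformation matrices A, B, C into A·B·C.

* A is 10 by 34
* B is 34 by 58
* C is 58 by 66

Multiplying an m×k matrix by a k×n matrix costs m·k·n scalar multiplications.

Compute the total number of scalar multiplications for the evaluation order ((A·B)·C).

58000

(A·B): 10×34 by 34×58 → 10×58, cost 10·34·58 = 19720
((A·B)·C): 10×58 by 58×66 → 10×66, cost 10·58·66 = 38280; cumulative 58000
Total: 58000 scalar multiplications.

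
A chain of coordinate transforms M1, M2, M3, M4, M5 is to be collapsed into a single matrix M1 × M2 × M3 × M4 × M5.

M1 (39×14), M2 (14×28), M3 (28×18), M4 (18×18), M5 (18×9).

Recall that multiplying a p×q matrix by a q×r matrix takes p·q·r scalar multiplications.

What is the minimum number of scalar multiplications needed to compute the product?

Adjacent pairs: M1M2 = 39·14·28 = 15288; M2M3 = 14·28·18 = 7056; M3M4 = 28·18·18 = 9072; M4M5 = 18·18·9 = 2916.
Length 3: M1..M3: k=1: 0+7056+39·14·18=16884; k=2: 15288+0+39·28·18=34944 → min 16884 | M2..M4: k=2: 0+9072+14·28·18=16128; k=3: 7056+0+14·18·18=11592 → min 11592 | M3..M5: k=3: 0+2916+28·18·9=7452; k=4: 9072+0+28·18·9=13608 → min 7452.
Length 4: M1..M4: k=1: 0+11592+39·14·18=21420; k=2: 15288+9072+39·28·18=44016; k=3: 16884+0+39·18·18=29520 → min 21420 | M2..M5: k=2: 0+7452+14·28·9=10980; k=3: 7056+2916+14·18·9=12240; k=4: 11592+0+14·18·9=13860 → min 10980.
Length 5: M1..M5: k=1: 0+10980+39·14·9=15894; k=2: 15288+7452+39·28·9=32568; k=3: 16884+2916+39·18·9=26118; k=4: 21420+0+39·18·9=27738 → min 15894.
Optimal order: (M1 × (M2 × (M3 × (M4 × M5)))) with cost 15894.

15894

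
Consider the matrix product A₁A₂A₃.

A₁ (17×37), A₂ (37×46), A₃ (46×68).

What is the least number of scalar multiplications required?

Order (A₁(A₂A₃)): (A₂A₃): 37×46 by 46×68 → 37×68, cost 37·46·68 = 115736; (A₁(A₂A₃)): 17×37 by 37×68 → 17×68, cost 17·37·68 = 42772; cumulative 158508. Total 158508.
Order ((A₁A₂)A₃): (A₁A₂): 17×37 by 37×46 → 17×46, cost 17·37·46 = 28934; ((A₁A₂)A₃): 17×46 by 46×68 → 17×68, cost 17·46·68 = 53176; cumulative 82110. Total 82110.
Minimum: 82110.

82110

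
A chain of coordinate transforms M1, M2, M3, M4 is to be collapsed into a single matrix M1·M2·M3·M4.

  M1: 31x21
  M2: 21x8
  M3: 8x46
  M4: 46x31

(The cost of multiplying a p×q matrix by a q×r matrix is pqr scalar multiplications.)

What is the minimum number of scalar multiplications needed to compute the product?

Adjacent pairs: M1M2 = 31·21·8 = 5208; M2M3 = 21·8·46 = 7728; M3M4 = 8·46·31 = 11408.
Length 3: M1..M3: k=1: 0+7728+31·21·46=37674; k=2: 5208+0+31·8·46=16616 → min 16616 | M2..M4: k=2: 0+11408+21·8·31=16616; k=3: 7728+0+21·46·31=37674 → min 16616.
Length 4: M1..M4: k=1: 0+16616+31·21·31=36797; k=2: 5208+11408+31·8·31=24304; k=3: 16616+0+31·46·31=60822 → min 24304.
Optimal order: ((M1·M2)·(M3·M4)) with cost 24304.

24304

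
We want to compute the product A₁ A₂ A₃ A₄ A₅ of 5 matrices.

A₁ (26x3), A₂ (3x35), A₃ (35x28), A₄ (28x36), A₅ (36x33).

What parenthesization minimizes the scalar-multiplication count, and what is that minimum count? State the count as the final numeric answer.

12102

Adjacent pairs: A₁A₂ = 26·3·35 = 2730; A₂A₃ = 3·35·28 = 2940; A₃A₄ = 35·28·36 = 35280; A₄A₅ = 28·36·33 = 33264.
Length 3: A₁..A₃: k=1: 0+2940+26·3·28=5124; k=2: 2730+0+26·35·28=28210 → min 5124 | A₂..A₄: k=2: 0+35280+3·35·36=39060; k=3: 2940+0+3·28·36=5964 → min 5964 | A₃..A₅: k=3: 0+33264+35·28·33=65604; k=4: 35280+0+35·36·33=76860 → min 65604.
Length 4: A₁..A₄: k=1: 0+5964+26·3·36=8772; k=2: 2730+35280+26·35·36=70770; k=3: 5124+0+26·28·36=31332 → min 8772 | A₂..A₅: k=2: 0+65604+3·35·33=69069; k=3: 2940+33264+3·28·33=38976; k=4: 5964+0+3·36·33=9528 → min 9528.
Length 5: A₁..A₅: k=1: 0+9528+26·3·33=12102; k=2: 2730+65604+26·35·33=98364; k=3: 5124+33264+26·28·33=62412; k=4: 8772+0+26·36·33=39660 → min 12102.
Optimal parenthesization: (A₁ (((A₂ A₃) A₄) A₅)) with cost 12102.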